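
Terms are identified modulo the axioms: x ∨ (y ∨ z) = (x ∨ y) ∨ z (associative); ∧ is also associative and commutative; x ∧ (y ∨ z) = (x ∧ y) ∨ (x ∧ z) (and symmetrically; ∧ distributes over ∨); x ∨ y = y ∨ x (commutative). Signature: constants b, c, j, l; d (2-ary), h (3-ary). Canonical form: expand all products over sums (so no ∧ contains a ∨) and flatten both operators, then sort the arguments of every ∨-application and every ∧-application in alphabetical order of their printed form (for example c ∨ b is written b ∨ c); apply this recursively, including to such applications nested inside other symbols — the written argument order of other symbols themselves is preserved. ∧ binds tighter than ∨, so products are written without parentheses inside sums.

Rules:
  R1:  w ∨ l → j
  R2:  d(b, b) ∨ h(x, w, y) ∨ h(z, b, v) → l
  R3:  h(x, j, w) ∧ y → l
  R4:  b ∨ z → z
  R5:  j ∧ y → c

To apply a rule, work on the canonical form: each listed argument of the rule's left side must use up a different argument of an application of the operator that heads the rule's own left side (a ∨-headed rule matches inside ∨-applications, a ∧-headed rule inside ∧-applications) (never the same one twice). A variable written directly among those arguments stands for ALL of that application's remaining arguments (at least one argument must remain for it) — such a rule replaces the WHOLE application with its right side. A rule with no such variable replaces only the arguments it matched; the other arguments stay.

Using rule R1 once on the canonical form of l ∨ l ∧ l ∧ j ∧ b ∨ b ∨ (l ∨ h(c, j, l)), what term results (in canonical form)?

Canonical form:  b ∨ b ∧ j ∧ l ∧ l ∨ h(c, j, l) ∨ l ∨ l
R1 matches:  uses l;  w := b ∨ b ∧ j ∧ l ∧ l ∨ h(c, j, l) ∨ l
The extension variable absorbs all remaining arguments, so the whole application is rewritten.
New term:  j

Answer: j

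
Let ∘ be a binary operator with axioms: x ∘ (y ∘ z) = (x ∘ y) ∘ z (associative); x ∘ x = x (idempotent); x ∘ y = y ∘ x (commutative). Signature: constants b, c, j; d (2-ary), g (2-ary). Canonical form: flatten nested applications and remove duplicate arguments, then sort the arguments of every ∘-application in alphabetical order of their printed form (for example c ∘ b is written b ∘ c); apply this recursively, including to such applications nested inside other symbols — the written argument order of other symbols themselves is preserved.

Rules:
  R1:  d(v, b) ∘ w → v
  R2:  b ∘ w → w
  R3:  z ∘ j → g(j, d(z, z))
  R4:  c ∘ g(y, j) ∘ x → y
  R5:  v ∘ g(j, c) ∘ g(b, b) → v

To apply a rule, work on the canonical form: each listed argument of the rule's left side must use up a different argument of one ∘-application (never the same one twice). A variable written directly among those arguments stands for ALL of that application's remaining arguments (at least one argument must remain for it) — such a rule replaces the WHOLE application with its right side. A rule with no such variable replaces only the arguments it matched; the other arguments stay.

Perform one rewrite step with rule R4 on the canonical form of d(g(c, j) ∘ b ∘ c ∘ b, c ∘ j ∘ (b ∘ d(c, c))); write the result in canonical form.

Answer: d(c, b ∘ c ∘ d(c, c) ∘ j)

Derivation:
Canonical form:  d(b ∘ c ∘ g(c, j), b ∘ c ∘ d(c, c) ∘ j)
Match R4:  consume c, g(c, j);  x := b, y := c
Every leftover argument binds to the variable; the entire application is replaced.
Result:  d(c, b ∘ c ∘ d(c, c) ∘ j)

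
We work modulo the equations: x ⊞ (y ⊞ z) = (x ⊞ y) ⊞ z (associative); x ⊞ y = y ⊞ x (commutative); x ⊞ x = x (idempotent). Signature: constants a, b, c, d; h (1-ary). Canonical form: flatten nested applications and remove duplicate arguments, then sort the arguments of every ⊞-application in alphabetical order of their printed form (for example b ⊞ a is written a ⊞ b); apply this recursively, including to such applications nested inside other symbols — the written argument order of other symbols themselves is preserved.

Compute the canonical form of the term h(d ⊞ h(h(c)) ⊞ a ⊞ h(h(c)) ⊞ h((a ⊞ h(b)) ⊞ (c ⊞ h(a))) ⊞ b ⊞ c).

Answer: h(a ⊞ b ⊞ c ⊞ d ⊞ h(a ⊞ c ⊞ h(a) ⊞ h(b)) ⊞ h(h(c)))

Derivation:
Work inside:  d ⊞ h(h(c)) ⊞ a ⊞ h(h(c)) ⊞ h((a ⊞ h(b)) ⊞ (c ⊞ h(a))) ⊞ b ⊞ c
Canonicalize subterm:  h((a ⊞ h(b)) ⊞ (c ⊞ h(a)))  →  h(a ⊞ c ⊞ h(a) ⊞ h(b))
Drop duplicates:  drop duplicate h(h(c))
Sort arguments:  a ⊞ b ⊞ c ⊞ d ⊞ h(a ⊞ c ⊞ h(a) ⊞ h(b)) ⊞ h(h(c))
Rebuild:  h(a ⊞ b ⊞ c ⊞ d ⊞ h(a ⊞ c ⊞ h(a) ⊞ h(b)) ⊞ h(h(c)))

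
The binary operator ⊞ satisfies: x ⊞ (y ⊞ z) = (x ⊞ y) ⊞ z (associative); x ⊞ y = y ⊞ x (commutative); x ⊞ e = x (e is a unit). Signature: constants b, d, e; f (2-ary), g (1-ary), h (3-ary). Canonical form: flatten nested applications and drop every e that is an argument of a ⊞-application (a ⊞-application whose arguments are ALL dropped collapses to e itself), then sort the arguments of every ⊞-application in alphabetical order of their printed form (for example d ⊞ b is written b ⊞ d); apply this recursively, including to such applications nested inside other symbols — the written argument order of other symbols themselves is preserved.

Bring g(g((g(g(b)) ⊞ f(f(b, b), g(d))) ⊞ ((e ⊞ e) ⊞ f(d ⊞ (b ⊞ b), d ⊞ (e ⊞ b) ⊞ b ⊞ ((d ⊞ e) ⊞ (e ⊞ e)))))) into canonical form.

Answer: g(g(f(b ⊞ b ⊞ d, b ⊞ b ⊞ d ⊞ d) ⊞ f(f(b, b), g(d)) ⊞ g(g(b))))

Derivation:
Focus inside:  (g(g(b)) ⊞ f(f(b, b), g(d))) ⊞ ((e ⊞ e) ⊞ f(d ⊞ (b ⊞ b), d ⊞ (e ⊞ b) ⊞ b ⊞ ((d ⊞ e) ⊞ (e ⊞ e))))
Merge nested applications:  g(g(b)) ⊞ f(f(b, b), g(d)) ⊞ e ⊞ e ⊞ f(d ⊞ (b ⊞ b), d ⊞ (e ⊞ b) ⊞ b ⊞ ((d ⊞ e) ⊞ (e ⊞ e)))
Simplify inside:  f(d ⊞ (b ⊞ b), d ⊞ (e ⊞ b) ⊞ b ⊞ ((d ⊞ e) ⊞ (e ⊞ e)))  →  f(b ⊞ b ⊞ d, b ⊞ b ⊞ d ⊞ d)
Units out:  drop e (×2)
Order the arguments:  f(b ⊞ b ⊞ d, b ⊞ b ⊞ d ⊞ d) ⊞ f(f(b, b), g(d)) ⊞ g(g(b))
Rebuild:  g(g(f(b ⊞ b ⊞ d, b ⊞ b ⊞ d ⊞ d) ⊞ f(f(b, b), g(d)) ⊞ g(g(b))))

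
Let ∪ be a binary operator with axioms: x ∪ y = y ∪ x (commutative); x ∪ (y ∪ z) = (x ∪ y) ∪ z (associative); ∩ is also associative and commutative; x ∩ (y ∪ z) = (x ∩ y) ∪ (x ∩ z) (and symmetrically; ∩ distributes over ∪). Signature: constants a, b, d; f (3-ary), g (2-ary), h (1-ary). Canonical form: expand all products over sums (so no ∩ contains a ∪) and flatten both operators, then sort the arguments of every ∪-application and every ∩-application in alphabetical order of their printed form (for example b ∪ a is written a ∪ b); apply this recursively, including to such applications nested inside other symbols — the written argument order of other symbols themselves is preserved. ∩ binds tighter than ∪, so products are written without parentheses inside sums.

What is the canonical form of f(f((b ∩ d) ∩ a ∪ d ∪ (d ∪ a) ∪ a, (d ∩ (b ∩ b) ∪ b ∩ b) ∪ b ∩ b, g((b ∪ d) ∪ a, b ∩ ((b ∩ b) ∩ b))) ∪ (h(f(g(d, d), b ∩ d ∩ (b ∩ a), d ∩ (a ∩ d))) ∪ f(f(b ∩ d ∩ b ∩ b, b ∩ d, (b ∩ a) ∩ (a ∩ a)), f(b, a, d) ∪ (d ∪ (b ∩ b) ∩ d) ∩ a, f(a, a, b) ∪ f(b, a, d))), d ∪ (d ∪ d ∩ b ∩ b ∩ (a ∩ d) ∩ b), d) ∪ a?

Answer: a ∪ f(f(a ∪ a ∪ a ∩ b ∩ d ∪ d ∪ d, b ∩ b ∪ b ∩ b ∪ b ∩ b ∩ d, g(a ∪ b ∪ d, b ∩ b ∩ b ∩ b)) ∪ f(f(b ∩ b ∩ b ∩ d, b ∩ d, a ∩ a ∩ a ∩ b), a ∩ b ∩ b ∩ d ∪ a ∩ d ∪ f(b, a, d), f(a, a, b) ∪ f(b, a, d)) ∪ h(f(g(d, d), a ∩ b ∩ b ∩ d, a ∩ d ∩ d)), a ∩ b ∩ b ∩ b ∩ d ∩ d ∪ d ∪ d, d)

Derivation:
Expand:  f(f(a ∪ a ∪ a ∩ b ∩ d ∪ d ∪ d, b ∩ b ∪ b ∩ b ∪ b ∩ b ∩ d, g(a ∪ b ∪ d, b ∩ b ∩ b ∩ b)) ∪ f(f(b ∩ b ∩ b ∩ d, b ∩ d, a ∩ a ∩ a ∩ b), a ∩ b ∩ b ∩ d ∪ a ∩ d ∪ f(b, a, d), f(a, a, b) ∪ f(b, a, d)) ∪ h(f(g(d, d), a ∩ b ∩ b ∩ d, a ∩ d ∩ d)), a ∩ b ∩ b ∩ b ∩ d ∩ d ∪ d ∪ d, d) ∪ a
Sort:  a ∪ f(f(a ∪ a ∪ a ∩ b ∩ d ∪ d ∪ d, b ∩ b ∪ b ∩ b ∪ b ∩ b ∩ d, g(a ∪ b ∪ d, b ∩ b ∩ b ∩ b)) ∪ f(f(b ∩ b ∩ b ∩ d, b ∩ d, a ∩ a ∩ a ∩ b), a ∩ b ∩ b ∩ d ∪ a ∩ d ∪ f(b, a, d), f(a, a, b) ∪ f(b, a, d)) ∪ h(f(g(d, d), a ∩ b ∩ b ∩ d, a ∩ d ∩ d)), a ∩ b ∩ b ∩ b ∩ d ∩ d ∪ d ∪ d, d)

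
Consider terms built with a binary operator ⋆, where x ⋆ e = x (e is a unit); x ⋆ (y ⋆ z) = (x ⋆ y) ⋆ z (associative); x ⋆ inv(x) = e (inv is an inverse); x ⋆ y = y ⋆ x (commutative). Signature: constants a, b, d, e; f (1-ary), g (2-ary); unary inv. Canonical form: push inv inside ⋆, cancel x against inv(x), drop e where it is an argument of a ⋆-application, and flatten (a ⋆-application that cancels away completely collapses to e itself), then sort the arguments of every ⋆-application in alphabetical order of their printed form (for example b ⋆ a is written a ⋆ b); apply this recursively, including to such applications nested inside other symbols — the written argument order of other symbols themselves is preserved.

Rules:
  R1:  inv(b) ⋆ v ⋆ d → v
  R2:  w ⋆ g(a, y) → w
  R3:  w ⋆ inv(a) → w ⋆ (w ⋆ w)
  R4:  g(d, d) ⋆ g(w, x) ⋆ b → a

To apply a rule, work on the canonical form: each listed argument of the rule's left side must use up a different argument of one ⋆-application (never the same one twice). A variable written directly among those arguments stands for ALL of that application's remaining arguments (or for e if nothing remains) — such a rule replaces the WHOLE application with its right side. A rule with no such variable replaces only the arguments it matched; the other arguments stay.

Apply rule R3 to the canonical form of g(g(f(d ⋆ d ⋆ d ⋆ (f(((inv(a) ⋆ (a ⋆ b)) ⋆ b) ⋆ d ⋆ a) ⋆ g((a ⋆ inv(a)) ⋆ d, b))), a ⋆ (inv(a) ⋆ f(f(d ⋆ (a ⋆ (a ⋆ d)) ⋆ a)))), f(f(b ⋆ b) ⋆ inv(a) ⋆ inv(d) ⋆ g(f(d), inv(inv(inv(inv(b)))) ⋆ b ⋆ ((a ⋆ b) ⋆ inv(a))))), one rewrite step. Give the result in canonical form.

Canonical form:  g(g(f(d ⋆ d ⋆ d ⋆ f(a ⋆ b ⋆ b ⋆ d) ⋆ g(d, b)), f(f(a ⋆ a ⋆ a ⋆ d ⋆ d))), f(f(b ⋆ b) ⋆ g(f(d), b ⋆ b ⋆ b) ⋆ inv(a) ⋆ inv(d)))
Apply R3:  consuming inv(a);  w := f(b ⋆ b) ⋆ g(f(d), b ⋆ b ⋆ b) ⋆ inv(d)
The variable takes the whole remainder — replace the entire application.
New term:  g(g(f(d ⋆ d ⋆ d ⋆ f(a ⋆ b ⋆ b ⋆ d) ⋆ g(d, b)), f(f(a ⋆ a ⋆ a ⋆ d ⋆ d))), f(f(b ⋆ b) ⋆ f(b ⋆ b) ⋆ f(b ⋆ b) ⋆ g(f(d), b ⋆ b ⋆ b) ⋆ g(f(d), b ⋆ b ⋆ b) ⋆ g(f(d), b ⋆ b ⋆ b) ⋆ inv(d) ⋆ inv(d) ⋆ inv(d)))

Answer: g(g(f(d ⋆ d ⋆ d ⋆ f(a ⋆ b ⋆ b ⋆ d) ⋆ g(d, b)), f(f(a ⋆ a ⋆ a ⋆ d ⋆ d))), f(f(b ⋆ b) ⋆ f(b ⋆ b) ⋆ f(b ⋆ b) ⋆ g(f(d), b ⋆ b ⋆ b) ⋆ g(f(d), b ⋆ b ⋆ b) ⋆ g(f(d), b ⋆ b ⋆ b) ⋆ inv(d) ⋆ inv(d) ⋆ inv(d)))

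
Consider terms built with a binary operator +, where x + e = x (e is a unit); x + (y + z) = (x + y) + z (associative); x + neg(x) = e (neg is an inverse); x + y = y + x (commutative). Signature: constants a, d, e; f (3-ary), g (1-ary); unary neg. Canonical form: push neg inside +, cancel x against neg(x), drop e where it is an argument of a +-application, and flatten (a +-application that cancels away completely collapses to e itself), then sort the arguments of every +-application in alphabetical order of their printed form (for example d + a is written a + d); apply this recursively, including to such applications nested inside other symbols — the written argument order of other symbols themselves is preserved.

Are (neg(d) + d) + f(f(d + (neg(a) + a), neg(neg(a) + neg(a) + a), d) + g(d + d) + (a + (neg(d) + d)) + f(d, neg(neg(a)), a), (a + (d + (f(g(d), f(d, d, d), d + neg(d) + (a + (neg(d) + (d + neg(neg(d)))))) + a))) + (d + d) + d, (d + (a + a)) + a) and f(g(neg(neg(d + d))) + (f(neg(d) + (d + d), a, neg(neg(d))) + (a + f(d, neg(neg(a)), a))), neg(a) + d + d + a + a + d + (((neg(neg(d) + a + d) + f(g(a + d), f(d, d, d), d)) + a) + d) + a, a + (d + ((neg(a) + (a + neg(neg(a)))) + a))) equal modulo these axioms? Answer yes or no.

Answer: no — f(a + f(d, a, a) + f(d, a, d) + g(d + d), a + a + d + d + d + d + f(g(d), f(d, d, d), a + d), a + a + a + d) vs f(a + f(d, a, a) + f(d, a, d) + g(d + d), a + a + d + d + d + d + f(g(a + d), f(d, d, d), d), a + a + a + d)

Derivation:
Left:  (neg(d) + d) + f(f(d + (neg(a) + a), neg(neg(a) + neg(a) + a), d) + g(d + d) + (a + (neg(d) + d)) + f(d, neg(neg(a)), a), (a + (d + (f(g(d), f(d, d, d), d + neg(d) + (a + (neg(d) + (d + neg(neg(d)))))) + a))) + (d + d) + d, (d + (a + a)) + a)
  Push neg inside:  distribute neg over + and collapse double neg
  Cancel inverse pairs:  d cancels
  Collect:  f(a + f(d, a, a) + f(d, a, d) + g(d + d), a + a + d + d + d + d + f(g(d), f(d, d, d), a + d), a + a + a + d)
Right:  f(g(neg(neg(d + d))) + (f(neg(d) + (d + d), a, neg(neg(d))) + (a + f(d, neg(neg(a)), a))), neg(a) + d + d + a + a + d + (((neg(neg(d) + a + d) + f(g(a + d), f(d, d, d), d)) + a) + d) + a, a + (d + ((neg(a) + (a + neg(neg(a)))) + a)))
  Focus inside:  neg(a) + d + d + a + a + d + (((neg(neg(d) + a + d) + f(g(a + d), f(d, d, d), d)) + a) + d) + a
  Push neg inside:  distribute neg over + and collapse double neg
  Collect:  a + a + d + d + d + d + f(g(a + d), f(d, d, d), d)
  Put back:  f(a + f(d, a, a) + f(d, a, d) + g(d + d), a + a + d + d + d + d + f(g(a + d), f(d, d, d), d), a + a + a + d)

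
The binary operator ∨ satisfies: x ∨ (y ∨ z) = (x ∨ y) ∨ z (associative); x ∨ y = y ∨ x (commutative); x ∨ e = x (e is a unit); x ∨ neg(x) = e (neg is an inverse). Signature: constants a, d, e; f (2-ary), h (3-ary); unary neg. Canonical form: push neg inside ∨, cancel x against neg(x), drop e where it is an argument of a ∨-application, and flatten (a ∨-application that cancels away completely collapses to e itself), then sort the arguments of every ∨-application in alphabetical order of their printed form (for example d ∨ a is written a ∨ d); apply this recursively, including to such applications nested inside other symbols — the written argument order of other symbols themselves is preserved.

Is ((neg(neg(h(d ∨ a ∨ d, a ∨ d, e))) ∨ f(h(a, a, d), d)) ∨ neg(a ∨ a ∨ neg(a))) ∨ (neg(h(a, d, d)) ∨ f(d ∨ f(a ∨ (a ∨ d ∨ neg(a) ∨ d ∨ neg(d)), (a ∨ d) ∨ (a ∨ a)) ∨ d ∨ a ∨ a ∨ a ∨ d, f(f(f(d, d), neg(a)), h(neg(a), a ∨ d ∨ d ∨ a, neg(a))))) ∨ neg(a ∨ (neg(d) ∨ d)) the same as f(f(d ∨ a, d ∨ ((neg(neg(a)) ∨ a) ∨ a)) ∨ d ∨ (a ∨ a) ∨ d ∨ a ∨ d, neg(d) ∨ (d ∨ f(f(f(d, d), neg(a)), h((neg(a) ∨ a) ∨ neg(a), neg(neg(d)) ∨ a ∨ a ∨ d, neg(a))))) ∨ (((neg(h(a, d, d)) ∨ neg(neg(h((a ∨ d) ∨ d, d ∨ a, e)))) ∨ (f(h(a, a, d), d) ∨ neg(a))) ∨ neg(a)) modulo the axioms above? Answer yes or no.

Answer: yes — both canonical forms are f(a ∨ a ∨ a ∨ d ∨ d ∨ d ∨ f(a ∨ d, a ∨ a ∨ a ∨ d), f(f(f(d, d), neg(a)), h(neg(a), a ∨ a ∨ d ∨ d, neg(a)))) ∨ f(h(a, a, d), d) ∨ h(a ∨ d ∨ d, a ∨ d, e) ∨ neg(a) ∨ neg(a) ∨ neg(h(a, d, d))

Derivation:
Left:  ((neg(neg(h(d ∨ a ∨ d, a ∨ d, e))) ∨ f(h(a, a, d), d)) ∨ neg(a ∨ a ∨ neg(a))) ∨ (neg(h(a, d, d)) ∨ f(d ∨ f(a ∨ (a ∨ d ∨ neg(a) ∨ d ∨ neg(d)), (a ∨ d) ∨ (a ∨ a)) ∨ d ∨ a ∨ a ∨ a ∨ d, f(f(f(d, d), neg(a)), h(neg(a), a ∨ d ∨ d ∨ a, neg(a))))) ∨ neg(a ∨ (neg(d) ∨ d))
  Push neg inside:  distribute neg over ∨ and collapse double neg
  Cancel inverse pairs:  d cancels
  Collect:  h(a ∨ d ∨ d, a ∨ d, e) ∨ f(h(a, a, d), d) ∨ neg(a) ∨ neg(a) ∨ neg(h(a, d, d)) ∨ f(a ∨ a ∨ a ∨ d ∨ d ∨ d ∨ f(a ∨ d, a ∨ a ∨ a ∨ d), f(f(f(d, d), neg(a)), h(neg(a), a ∨ a ∨ d ∨ d, neg(a))))
  Sort:  f(a ∨ a ∨ a ∨ d ∨ d ∨ d ∨ f(a ∨ d, a ∨ a ∨ a ∨ d), f(f(f(d, d), neg(a)), h(neg(a), a ∨ a ∨ d ∨ d, neg(a)))) ∨ f(h(a, a, d), d) ∨ h(a ∨ d ∨ d, a ∨ d, e) ∨ neg(a) ∨ neg(a) ∨ neg(h(a, d, d))
Right:  f(f(d ∨ a, d ∨ ((neg(neg(a)) ∨ a) ∨ a)) ∨ d ∨ (a ∨ a) ∨ d ∨ a ∨ d, neg(d) ∨ (d ∨ f(f(f(d, d), neg(a)), h((neg(a) ∨ a) ∨ neg(a), neg(neg(d)) ∨ a ∨ a ∨ d, neg(a))))) ∨ (((neg(h(a, d, d)) ∨ neg(neg(h((a ∨ d) ∨ d, d ∨ a, e)))) ∨ (f(h(a, a, d), d) ∨ neg(a))) ∨ neg(a))
  Push neg inside:  distribute neg over ∨ and collapse double neg
  Collect:  f(a ∨ a ∨ a ∨ d ∨ d ∨ d ∨ f(a ∨ d, a ∨ a ∨ a ∨ d), f(f(f(d, d), neg(a)), h(neg(a), a ∨ a ∨ d ∨ d, neg(a)))) ∨ neg(h(a, d, d)) ∨ h(a ∨ d ∨ d, a ∨ d, e) ∨ f(h(a, a, d), d) ∨ neg(a) ∨ neg(a)
  Sort:  f(a ∨ a ∨ a ∨ d ∨ d ∨ d ∨ f(a ∨ d, a ∨ a ∨ a ∨ d), f(f(f(d, d), neg(a)), h(neg(a), a ∨ a ∨ d ∨ d, neg(a)))) ∨ f(h(a, a, d), d) ∨ h(a ∨ d ∨ d, a ∨ d, e) ∨ neg(a) ∨ neg(a) ∨ neg(h(a, d, d))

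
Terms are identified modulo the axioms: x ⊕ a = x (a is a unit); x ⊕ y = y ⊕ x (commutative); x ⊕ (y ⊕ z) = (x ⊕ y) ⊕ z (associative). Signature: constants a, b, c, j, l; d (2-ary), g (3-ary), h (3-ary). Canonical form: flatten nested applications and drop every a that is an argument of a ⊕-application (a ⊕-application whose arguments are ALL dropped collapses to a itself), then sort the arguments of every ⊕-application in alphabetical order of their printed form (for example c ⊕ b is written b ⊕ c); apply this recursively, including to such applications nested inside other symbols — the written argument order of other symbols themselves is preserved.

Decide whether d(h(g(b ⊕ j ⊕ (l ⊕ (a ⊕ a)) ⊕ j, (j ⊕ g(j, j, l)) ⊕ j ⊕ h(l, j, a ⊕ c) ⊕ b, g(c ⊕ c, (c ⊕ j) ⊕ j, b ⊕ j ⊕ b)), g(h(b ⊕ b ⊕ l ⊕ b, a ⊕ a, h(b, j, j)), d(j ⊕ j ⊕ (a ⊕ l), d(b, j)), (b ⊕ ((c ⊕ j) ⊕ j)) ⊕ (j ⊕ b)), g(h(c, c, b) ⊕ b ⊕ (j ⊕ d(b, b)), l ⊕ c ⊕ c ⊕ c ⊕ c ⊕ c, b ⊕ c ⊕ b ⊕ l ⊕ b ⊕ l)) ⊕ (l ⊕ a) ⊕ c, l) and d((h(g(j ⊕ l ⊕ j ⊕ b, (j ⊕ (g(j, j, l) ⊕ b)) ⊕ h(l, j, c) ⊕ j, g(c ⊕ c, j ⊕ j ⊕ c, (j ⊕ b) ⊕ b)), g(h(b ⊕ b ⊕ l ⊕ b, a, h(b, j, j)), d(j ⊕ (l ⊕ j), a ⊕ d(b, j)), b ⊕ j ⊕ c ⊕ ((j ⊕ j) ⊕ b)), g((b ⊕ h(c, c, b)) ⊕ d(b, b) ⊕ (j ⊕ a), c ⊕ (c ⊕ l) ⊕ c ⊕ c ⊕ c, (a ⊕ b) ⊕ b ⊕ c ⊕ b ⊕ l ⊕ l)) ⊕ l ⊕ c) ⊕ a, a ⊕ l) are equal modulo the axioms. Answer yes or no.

Answer: yes — both canonical forms are d(c ⊕ h(g(b ⊕ j ⊕ j ⊕ l, b ⊕ g(j, j, l) ⊕ h(l, j, c) ⊕ j ⊕ j, g(c ⊕ c, c ⊕ j ⊕ j, b ⊕ b ⊕ j)), g(h(b ⊕ b ⊕ b ⊕ l, a, h(b, j, j)), d(j ⊕ j ⊕ l, d(b, j)), b ⊕ b ⊕ c ⊕ j ⊕ j ⊕ j), g(b ⊕ d(b, b) ⊕ h(c, c, b) ⊕ j, c ⊕ c ⊕ c ⊕ c ⊕ c ⊕ l, b ⊕ b ⊕ b ⊕ c ⊕ l ⊕ l)) ⊕ l, l)

Derivation:
Left:  d(h(g(b ⊕ j ⊕ (l ⊕ (a ⊕ a)) ⊕ j, (j ⊕ g(j, j, l)) ⊕ j ⊕ h(l, j, a ⊕ c) ⊕ b, g(c ⊕ c, (c ⊕ j) ⊕ j, b ⊕ j ⊕ b)), g(h(b ⊕ b ⊕ l ⊕ b, a ⊕ a, h(b, j, j)), d(j ⊕ j ⊕ (a ⊕ l), d(b, j)), (b ⊕ ((c ⊕ j) ⊕ j)) ⊕ (j ⊕ b)), g(h(c, c, b) ⊕ b ⊕ (j ⊕ d(b, b)), l ⊕ c ⊕ c ⊕ c ⊕ c ⊕ c, b ⊕ c ⊕ b ⊕ l ⊕ b ⊕ l)) ⊕ (l ⊕ a) ⊕ c, l)
  Focus inside:  h(g(b ⊕ j ⊕ (l ⊕ (a ⊕ a)) ⊕ j, (j ⊕ g(j, j, l)) ⊕ j ⊕ h(l, j, a ⊕ c) ⊕ b, g(c ⊕ c, (c ⊕ j) ⊕ j, b ⊕ j ⊕ b)), g(h(b ⊕ b ⊕ l ⊕ b, a ⊕ a, h(b, j, j)), d(j ⊕ j ⊕ (a ⊕ l), d(b, j)), (b ⊕ ((c ⊕ j) ⊕ j)) ⊕ (j ⊕ b)), g(h(c, c, b) ⊕ b ⊕ (j ⊕ d(b, b)), l ⊕ c ⊕ c ⊕ c ⊕ c ⊕ c, b ⊕ c ⊕ b ⊕ l ⊕ b ⊕ l)) ⊕ (l ⊕ a) ⊕ c
  Merge nested applications:  h(g(b ⊕ j ⊕ (l ⊕ (a ⊕ a)) ⊕ j, (j ⊕ g(j, j, l)) ⊕ j ⊕ h(l, j, a ⊕ c) ⊕ b, g(c ⊕ c, (c ⊕ j) ⊕ j, b ⊕ j ⊕ b)), g(h(b ⊕ b ⊕ l ⊕ b, a ⊕ a, h(b, j, j)), d(j ⊕ j ⊕ (a ⊕ l), d(b, j)), (b ⊕ ((c ⊕ j) ⊕ j)) ⊕ (j ⊕ b)), g(h(c, c, b) ⊕ b ⊕ (j ⊕ d(b, b)), l ⊕ c ⊕ c ⊕ c ⊕ c ⊕ c, b ⊕ c ⊕ b ⊕ l ⊕ b ⊕ l)) ⊕ l ⊕ a ⊕ c
  Simplify inside:  h(g(b ⊕ j ⊕ (l ⊕ (a ⊕ a)) ⊕ j, (j ⊕ g(j, j, l)) ⊕ j ⊕ h(l, j, a ⊕ c) ⊕ b, g(c ⊕ c, (c ⊕ j) ⊕ j, b ⊕ j ⊕ b)), g(h(b ⊕ b ⊕ l ⊕ b, a ⊕ a, h(b, j, j)), d(j ⊕ j ⊕ (a ⊕ l), d(b, j)), (b ⊕ ((c ⊕ j) ⊕ j)) ⊕ (j ⊕ b)), g(h(c, c, b) ⊕ b ⊕ (j ⊕ d(b, b)), l ⊕ c ⊕ c ⊕ c ⊕ c ⊕ c, b ⊕ c ⊕ b ⊕ l ⊕ b ⊕ l))  →  h(g(b ⊕ j ⊕ j ⊕ l, b ⊕ g(j, j, l) ⊕ h(l, j, c) ⊕ j ⊕ j, g(c ⊕ c, c ⊕ j ⊕ j, b ⊕ b ⊕ j)), g(h(b ⊕ b ⊕ b ⊕ l, a, h(b, j, j)), d(j ⊕ j ⊕ l, d(b, j)), b ⊕ b ⊕ c ⊕ j ⊕ j ⊕ j), g(b ⊕ d(b, b) ⊕ h(c, c, b) ⊕ j, c ⊕ c ⊕ c ⊕ c ⊕ c ⊕ l, b ⊕ b ⊕ b ⊕ c ⊕ l ⊕ l))
  Drop the unit:  drop a
  Sort:  c ⊕ h(g(b ⊕ j ⊕ j ⊕ l, b ⊕ g(j, j, l) ⊕ h(l, j, c) ⊕ j ⊕ j, g(c ⊕ c, c ⊕ j ⊕ j, b ⊕ b ⊕ j)), g(h(b ⊕ b ⊕ b ⊕ l, a, h(b, j, j)), d(j ⊕ j ⊕ l, d(b, j)), b ⊕ b ⊕ c ⊕ j ⊕ j ⊕ j), g(b ⊕ d(b, b) ⊕ h(c, c, b) ⊕ j, c ⊕ c ⊕ c ⊕ c ⊕ c ⊕ l, b ⊕ b ⊕ b ⊕ c ⊕ l ⊕ l)) ⊕ l
  Put back:  d(c ⊕ h(g(b ⊕ j ⊕ j ⊕ l, b ⊕ g(j, j, l) ⊕ h(l, j, c) ⊕ j ⊕ j, g(c ⊕ c, c ⊕ j ⊕ j, b ⊕ b ⊕ j)), g(h(b ⊕ b ⊕ b ⊕ l, a, h(b, j, j)), d(j ⊕ j ⊕ l, d(b, j)), b ⊕ b ⊕ c ⊕ j ⊕ j ⊕ j), g(b ⊕ d(b, b) ⊕ h(c, c, b) ⊕ j, c ⊕ c ⊕ c ⊕ c ⊕ c ⊕ l, b ⊕ b ⊕ b ⊕ c ⊕ l ⊕ l)) ⊕ l, l)
Right:  d((h(g(j ⊕ l ⊕ j ⊕ b, (j ⊕ (g(j, j, l) ⊕ b)) ⊕ h(l, j, c) ⊕ j, g(c ⊕ c, j ⊕ j ⊕ c, (j ⊕ b) ⊕ b)), g(h(b ⊕ b ⊕ l ⊕ b, a, h(b, j, j)), d(j ⊕ (l ⊕ j), a ⊕ d(b, j)), b ⊕ j ⊕ c ⊕ ((j ⊕ j) ⊕ b)), g((b ⊕ h(c, c, b)) ⊕ d(b, b) ⊕ (j ⊕ a), c ⊕ (c ⊕ l) ⊕ c ⊕ c ⊕ c, (a ⊕ b) ⊕ b ⊕ c ⊕ b ⊕ l ⊕ l)) ⊕ l ⊕ c) ⊕ a, a ⊕ l)
  Descend into:  (h(g(j ⊕ l ⊕ j ⊕ b, (j ⊕ (g(j, j, l) ⊕ b)) ⊕ h(l, j, c) ⊕ j, g(c ⊕ c, j ⊕ j ⊕ c, (j ⊕ b) ⊕ b)), g(h(b ⊕ b ⊕ l ⊕ b, a, h(b, j, j)), d(j ⊕ (l ⊕ j), a ⊕ d(b, j)), b ⊕ j ⊕ c ⊕ ((j ⊕ j) ⊕ b)), g((b ⊕ h(c, c, b)) ⊕ d(b, b) ⊕ (j ⊕ a), c ⊕ (c ⊕ l) ⊕ c ⊕ c ⊕ c, (a ⊕ b) ⊕ b ⊕ c ⊕ b ⊕ l ⊕ l)) ⊕ l ⊕ c) ⊕ a
  Un-nest:  h(g(j ⊕ l ⊕ j ⊕ b, (j ⊕ (g(j, j, l) ⊕ b)) ⊕ h(l, j, c) ⊕ j, g(c ⊕ c, j ⊕ j ⊕ c, (j ⊕ b) ⊕ b)), g(h(b ⊕ b ⊕ l ⊕ b, a, h(b, j, j)), d(j ⊕ (l ⊕ j), a ⊕ d(b, j)), b ⊕ j ⊕ c ⊕ ((j ⊕ j) ⊕ b)), g((b ⊕ h(c, c, b)) ⊕ d(b, b) ⊕ (j ⊕ a), c ⊕ (c ⊕ l) ⊕ c ⊕ c ⊕ c, (a ⊕ b) ⊕ b ⊕ c ⊕ b ⊕ l ⊕ l)) ⊕ l ⊕ c ⊕ a
  Canonicalize subterm:  h(g(j ⊕ l ⊕ j ⊕ b, (j ⊕ (g(j, j, l) ⊕ b)) ⊕ h(l, j, c) ⊕ j, g(c ⊕ c, j ⊕ j ⊕ c, (j ⊕ b) ⊕ b)), g(h(b ⊕ b ⊕ l ⊕ b, a, h(b, j, j)), d(j ⊕ (l ⊕ j), a ⊕ d(b, j)), b ⊕ j ⊕ c ⊕ ((j ⊕ j) ⊕ b)), g((b ⊕ h(c, c, b)) ⊕ d(b, b) ⊕ (j ⊕ a), c ⊕ (c ⊕ l) ⊕ c ⊕ c ⊕ c, (a ⊕ b) ⊕ b ⊕ c ⊕ b ⊕ l ⊕ l))  →  h(g(b ⊕ j ⊕ j ⊕ l, b ⊕ g(j, j, l) ⊕ h(l, j, c) ⊕ j ⊕ j, g(c ⊕ c, c ⊕ j ⊕ j, b ⊕ b ⊕ j)), g(h(b ⊕ b ⊕ b ⊕ l, a, h(b, j, j)), d(j ⊕ j ⊕ l, d(b, j)), b ⊕ b ⊕ c ⊕ j ⊕ j ⊕ j), g(b ⊕ d(b, b) ⊕ h(c, c, b) ⊕ j, c ⊕ c ⊕ c ⊕ c ⊕ c ⊕ l, b ⊕ b ⊕ b ⊕ c ⊕ l ⊕ l))
  Unit:  drop a
  Sort arguments:  c ⊕ h(g(b ⊕ j ⊕ j ⊕ l, b ⊕ g(j, j, l) ⊕ h(l, j, c) ⊕ j ⊕ j, g(c ⊕ c, c ⊕ j ⊕ j, b ⊕ b ⊕ j)), g(h(b ⊕ b ⊕ b ⊕ l, a, h(b, j, j)), d(j ⊕ j ⊕ l, d(b, j)), b ⊕ b ⊕ c ⊕ j ⊕ j ⊕ j), g(b ⊕ d(b, b) ⊕ h(c, c, b) ⊕ j, c ⊕ c ⊕ c ⊕ c ⊕ c ⊕ l, b ⊕ b ⊕ b ⊕ c ⊕ l ⊕ l)) ⊕ l
  Reassemble:  d(c ⊕ h(g(b ⊕ j ⊕ j ⊕ l, b ⊕ g(j, j, l) ⊕ h(l, j, c) ⊕ j ⊕ j, g(c ⊕ c, c ⊕ j ⊕ j, b ⊕ b ⊕ j)), g(h(b ⊕ b ⊕ b ⊕ l, a, h(b, j, j)), d(j ⊕ j ⊕ l, d(b, j)), b ⊕ b ⊕ c ⊕ j ⊕ j ⊕ j), g(b ⊕ d(b, b) ⊕ h(c, c, b) ⊕ j, c ⊕ c ⊕ c ⊕ c ⊕ c ⊕ l, b ⊕ b ⊕ b ⊕ c ⊕ l ⊕ l)) ⊕ l, l)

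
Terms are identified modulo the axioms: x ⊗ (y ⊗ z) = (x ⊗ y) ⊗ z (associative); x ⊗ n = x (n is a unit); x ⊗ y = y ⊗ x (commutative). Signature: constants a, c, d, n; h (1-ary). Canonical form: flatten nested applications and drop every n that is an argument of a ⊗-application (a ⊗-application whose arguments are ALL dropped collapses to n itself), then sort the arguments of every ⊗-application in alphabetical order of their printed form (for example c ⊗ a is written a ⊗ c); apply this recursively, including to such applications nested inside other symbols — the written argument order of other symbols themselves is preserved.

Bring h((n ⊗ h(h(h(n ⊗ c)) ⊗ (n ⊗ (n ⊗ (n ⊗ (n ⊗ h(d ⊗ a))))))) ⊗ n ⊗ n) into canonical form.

Answer: h(h(h(a ⊗ d) ⊗ h(h(c))))

Derivation:
Descend into:  (n ⊗ h(h(h(n ⊗ c)) ⊗ (n ⊗ (n ⊗ (n ⊗ (n ⊗ h(d ⊗ a))))))) ⊗ n ⊗ n
Flatten:  n ⊗ h(h(h(n ⊗ c)) ⊗ (n ⊗ (n ⊗ (n ⊗ (n ⊗ h(d ⊗ a)))))) ⊗ n ⊗ n
Canonicalize subterm:  h(h(h(n ⊗ c)) ⊗ (n ⊗ (n ⊗ (n ⊗ (n ⊗ h(d ⊗ a))))))  →  h(h(a ⊗ d) ⊗ h(h(c)))
Unit:  drop n (×3)
Sort arguments:  h(h(a ⊗ d) ⊗ h(h(c)))
Reassemble:  h(h(h(a ⊗ d) ⊗ h(h(c))))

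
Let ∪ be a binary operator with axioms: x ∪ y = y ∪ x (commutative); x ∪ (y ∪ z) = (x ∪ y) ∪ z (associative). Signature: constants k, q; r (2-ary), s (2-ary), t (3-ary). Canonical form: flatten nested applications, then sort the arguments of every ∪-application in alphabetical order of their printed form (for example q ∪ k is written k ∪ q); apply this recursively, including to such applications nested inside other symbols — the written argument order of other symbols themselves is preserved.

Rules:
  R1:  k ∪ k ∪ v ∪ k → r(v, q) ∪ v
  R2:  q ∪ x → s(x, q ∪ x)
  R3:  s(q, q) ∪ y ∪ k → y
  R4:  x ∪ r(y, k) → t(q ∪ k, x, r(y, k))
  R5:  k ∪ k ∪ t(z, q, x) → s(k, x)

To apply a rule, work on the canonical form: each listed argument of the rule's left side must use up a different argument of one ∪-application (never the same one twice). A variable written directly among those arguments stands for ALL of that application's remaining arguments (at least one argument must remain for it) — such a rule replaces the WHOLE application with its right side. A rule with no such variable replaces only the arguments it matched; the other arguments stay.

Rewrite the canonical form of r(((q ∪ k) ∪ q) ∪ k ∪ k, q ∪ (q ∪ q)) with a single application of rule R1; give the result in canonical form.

Canonical form:  r(k ∪ k ∪ k ∪ q ∪ q, q ∪ q ∪ q)
R1 matches:  uses k, k, k;  v := q ∪ q
Every leftover argument binds to the variable; the entire application is replaced.
Giving:  r(q ∪ q ∪ r(q ∪ q, q), q ∪ q ∪ q)

Answer: r(q ∪ q ∪ r(q ∪ q, q), q ∪ q ∪ q)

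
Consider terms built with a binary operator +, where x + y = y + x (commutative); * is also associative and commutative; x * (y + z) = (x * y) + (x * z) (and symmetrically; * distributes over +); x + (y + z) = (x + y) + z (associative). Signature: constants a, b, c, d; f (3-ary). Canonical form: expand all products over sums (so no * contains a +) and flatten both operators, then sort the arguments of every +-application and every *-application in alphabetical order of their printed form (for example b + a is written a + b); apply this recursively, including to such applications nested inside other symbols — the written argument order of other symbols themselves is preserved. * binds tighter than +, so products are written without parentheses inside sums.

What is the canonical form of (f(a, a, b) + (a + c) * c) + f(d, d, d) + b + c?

Answer: a * c + b + c + c * c + f(a, a, b) + f(d, d, d)

Derivation:
Distribute:  f(a, a, b) + a * c + c * c + f(d, d, d) + b + c
Sort arguments:  a * c + b + c + c * c + f(a, a, b) + f(d, d, d)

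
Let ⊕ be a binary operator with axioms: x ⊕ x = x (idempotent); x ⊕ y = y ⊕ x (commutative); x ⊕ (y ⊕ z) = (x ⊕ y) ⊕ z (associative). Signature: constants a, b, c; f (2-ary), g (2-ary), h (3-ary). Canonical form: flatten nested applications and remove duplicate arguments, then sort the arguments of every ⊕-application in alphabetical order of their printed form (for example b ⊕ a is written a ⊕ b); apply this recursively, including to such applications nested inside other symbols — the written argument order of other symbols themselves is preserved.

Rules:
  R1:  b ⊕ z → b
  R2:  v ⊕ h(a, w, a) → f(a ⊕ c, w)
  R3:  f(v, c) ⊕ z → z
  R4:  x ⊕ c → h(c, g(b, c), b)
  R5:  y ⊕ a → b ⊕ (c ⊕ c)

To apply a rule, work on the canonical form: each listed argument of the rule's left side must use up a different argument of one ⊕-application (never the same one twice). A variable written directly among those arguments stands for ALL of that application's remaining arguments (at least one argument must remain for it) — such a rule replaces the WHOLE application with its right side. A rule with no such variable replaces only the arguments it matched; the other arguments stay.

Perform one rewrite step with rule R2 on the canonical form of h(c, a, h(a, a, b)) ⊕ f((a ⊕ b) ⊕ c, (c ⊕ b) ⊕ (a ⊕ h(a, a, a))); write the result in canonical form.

Canonical form:  f(a ⊕ b ⊕ c, a ⊕ b ⊕ c ⊕ h(a, a, a)) ⊕ h(c, a, h(a, a, b))
R2 matches:  uses h(a, a, a);  v := a ⊕ b ⊕ c, w := a
Every leftover argument binds to the variable; the entire application is replaced.
New term:  f(a ⊕ b ⊕ c, f(a ⊕ c, a)) ⊕ h(c, a, h(a, a, b))

Answer: f(a ⊕ b ⊕ c, f(a ⊕ c, a)) ⊕ h(c, a, h(a, a, b))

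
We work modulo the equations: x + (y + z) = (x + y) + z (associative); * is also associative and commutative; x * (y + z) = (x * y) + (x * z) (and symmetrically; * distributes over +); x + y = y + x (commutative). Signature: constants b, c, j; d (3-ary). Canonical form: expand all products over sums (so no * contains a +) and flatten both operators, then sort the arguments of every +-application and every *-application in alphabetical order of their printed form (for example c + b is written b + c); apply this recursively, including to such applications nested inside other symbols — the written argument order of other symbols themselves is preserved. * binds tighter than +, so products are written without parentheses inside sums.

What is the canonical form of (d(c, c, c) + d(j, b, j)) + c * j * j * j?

Un-nest:  d(c, c, c) + d(j, b, j) + c * j * j * j
Sort:  c * j * j * j + d(c, c, c) + d(j, b, j)

Answer: c * j * j * j + d(c, c, c) + d(j, b, j)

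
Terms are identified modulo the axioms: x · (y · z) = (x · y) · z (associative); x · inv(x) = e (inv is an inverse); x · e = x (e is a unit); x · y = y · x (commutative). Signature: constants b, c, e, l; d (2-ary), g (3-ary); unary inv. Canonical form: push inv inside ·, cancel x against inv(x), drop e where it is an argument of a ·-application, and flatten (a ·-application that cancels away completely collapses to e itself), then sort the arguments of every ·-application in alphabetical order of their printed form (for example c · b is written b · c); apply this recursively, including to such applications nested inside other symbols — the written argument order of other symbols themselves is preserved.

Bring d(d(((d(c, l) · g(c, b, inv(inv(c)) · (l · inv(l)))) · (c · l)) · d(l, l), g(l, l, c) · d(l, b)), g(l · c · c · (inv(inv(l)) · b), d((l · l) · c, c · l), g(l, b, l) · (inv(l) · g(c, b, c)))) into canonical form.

Work inside:  ((d(c, l) · g(c, b, inv(inv(c)) · (l · inv(l)))) · (c · l)) · d(l, l)
Push inv inside:  distribute inv over · and collapse double inv
Collect terms:  d(c, l) · g(c, b, c) · c · l · d(l, l)
Order the arguments:  c · d(c, l) · d(l, l) · g(c, b, c) · l
Rebuild:  d(d(c · d(c, l) · d(l, l) · g(c, b, c) · l, d(l, b) · g(l, l, c)), g(b · c · c · l · l, d(c · l · l, c · l), g(c, b, c) · g(l, b, l) · inv(l)))

Answer: d(d(c · d(c, l) · d(l, l) · g(c, b, c) · l, d(l, b) · g(l, l, c)), g(b · c · c · l · l, d(c · l · l, c · l), g(c, b, c) · g(l, b, l) · inv(l)))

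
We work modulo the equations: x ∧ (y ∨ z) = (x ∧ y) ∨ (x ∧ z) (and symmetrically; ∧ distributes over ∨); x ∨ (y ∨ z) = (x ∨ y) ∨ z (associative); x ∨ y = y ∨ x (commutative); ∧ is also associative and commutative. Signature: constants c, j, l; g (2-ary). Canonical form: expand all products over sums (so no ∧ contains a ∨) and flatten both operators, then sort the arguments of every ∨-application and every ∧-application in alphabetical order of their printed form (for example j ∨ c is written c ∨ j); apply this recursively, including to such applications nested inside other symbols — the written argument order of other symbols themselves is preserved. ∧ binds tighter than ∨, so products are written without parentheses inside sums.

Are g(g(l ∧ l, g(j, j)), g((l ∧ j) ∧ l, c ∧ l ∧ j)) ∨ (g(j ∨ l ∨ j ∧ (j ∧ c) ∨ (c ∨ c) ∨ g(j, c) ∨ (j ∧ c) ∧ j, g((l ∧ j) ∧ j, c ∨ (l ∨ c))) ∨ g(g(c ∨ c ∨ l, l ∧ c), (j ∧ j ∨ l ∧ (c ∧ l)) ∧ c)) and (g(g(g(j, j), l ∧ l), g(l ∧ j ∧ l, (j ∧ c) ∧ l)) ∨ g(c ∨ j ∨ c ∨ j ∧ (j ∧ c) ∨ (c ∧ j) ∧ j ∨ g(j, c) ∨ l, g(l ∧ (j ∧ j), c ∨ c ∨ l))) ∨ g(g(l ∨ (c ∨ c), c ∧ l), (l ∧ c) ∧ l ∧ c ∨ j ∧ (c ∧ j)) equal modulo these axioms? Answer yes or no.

Answer: no — g(c ∨ c ∨ c ∧ j ∧ j ∨ c ∧ j ∧ j ∨ g(j, c) ∨ j ∨ l, g(j ∧ j ∧ l, c ∨ c ∨ l)) ∨ g(g(c ∨ c ∨ l, c ∧ l), c ∧ c ∧ l ∧ l ∨ c ∧ j ∧ j) ∨ g(g(l ∧ l, g(j, j)), g(j ∧ l ∧ l, c ∧ j ∧ l)) vs g(c ∨ c ∨ c ∧ j ∧ j ∨ c ∧ j ∧ j ∨ g(j, c) ∨ j ∨ l, g(j ∧ j ∧ l, c ∨ c ∨ l)) ∨ g(g(c ∨ c ∨ l, c ∧ l), c ∧ c ∧ l ∧ l ∨ c ∧ j ∧ j) ∨ g(g(g(j, j), l ∧ l), g(j ∧ l ∧ l, c ∧ j ∧ l))

Derivation:
Left:  g(g(l ∧ l, g(j, j)), g((l ∧ j) ∧ l, c ∧ l ∧ j)) ∨ (g(j ∨ l ∨ j ∧ (j ∧ c) ∨ (c ∨ c) ∨ g(j, c) ∨ (j ∧ c) ∧ j, g((l ∧ j) ∧ j, c ∨ (l ∨ c))) ∨ g(g(c ∨ c ∨ l, l ∧ c), (j ∧ j ∨ l ∧ (c ∧ l)) ∧ c))
  Distribute:  g(g(l ∧ l, g(j, j)), g(j ∧ l ∧ l, c ∧ j ∧ l)) ∨ g(c ∨ c ∨ c ∧ j ∧ j ∨ c ∧ j ∧ j ∨ g(j, c) ∨ j ∨ l, g(j ∧ j ∧ l, c ∨ c ∨ l)) ∨ g(g(c ∨ c ∨ l, c ∧ l), c ∧ c ∧ l ∧ l ∨ c ∧ j ∧ j)
  Order the arguments:  g(c ∨ c ∨ c ∧ j ∧ j ∨ c ∧ j ∧ j ∨ g(j, c) ∨ j ∨ l, g(j ∧ j ∧ l, c ∨ c ∨ l)) ∨ g(g(c ∨ c ∨ l, c ∧ l), c ∧ c ∧ l ∧ l ∨ c ∧ j ∧ j) ∨ g(g(l ∧ l, g(j, j)), g(j ∧ l ∧ l, c ∧ j ∧ l))
Right:  (g(g(g(j, j), l ∧ l), g(l ∧ j ∧ l, (j ∧ c) ∧ l)) ∨ g(c ∨ j ∨ c ∨ j ∧ (j ∧ c) ∨ (c ∧ j) ∧ j ∨ g(j, c) ∨ l, g(l ∧ (j ∧ j), c ∨ c ∨ l))) ∨ g(g(l ∨ (c ∨ c), c ∧ l), (l ∧ c) ∧ l ∧ c ∨ j ∧ (c ∧ j))
  Flatten:  g(g(g(j, j), l ∧ l), g(j ∧ l ∧ l, c ∧ j ∧ l)) ∨ g(c ∨ c ∨ c ∧ j ∧ j ∨ c ∧ j ∧ j ∨ g(j, c) ∨ j ∨ l, g(j ∧ j ∧ l, c ∨ c ∨ l)) ∨ g(g(c ∨ c ∨ l, c ∧ l), c ∧ c ∧ l ∧ l ∨ c ∧ j ∧ j)
  Sort arguments:  g(c ∨ c ∨ c ∧ j ∧ j ∨ c ∧ j ∧ j ∨ g(j, c) ∨ j ∨ l, g(j ∧ j ∧ l, c ∨ c ∨ l)) ∨ g(g(c ∨ c ∨ l, c ∧ l), c ∧ c ∧ l ∧ l ∨ c ∧ j ∧ j) ∨ g(g(g(j, j), l ∧ l), g(j ∧ l ∧ l, c ∧ j ∧ l))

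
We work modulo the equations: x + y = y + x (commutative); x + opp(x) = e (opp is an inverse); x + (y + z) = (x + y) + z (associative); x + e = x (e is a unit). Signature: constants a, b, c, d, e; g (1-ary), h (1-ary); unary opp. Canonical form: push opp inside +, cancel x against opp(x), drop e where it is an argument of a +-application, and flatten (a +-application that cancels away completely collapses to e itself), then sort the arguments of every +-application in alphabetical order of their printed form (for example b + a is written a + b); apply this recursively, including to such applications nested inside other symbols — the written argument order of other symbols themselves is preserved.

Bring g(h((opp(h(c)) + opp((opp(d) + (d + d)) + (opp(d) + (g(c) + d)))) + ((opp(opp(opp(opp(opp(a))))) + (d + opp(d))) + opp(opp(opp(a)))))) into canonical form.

Descend into:  (opp(h(c)) + opp((opp(d) + (d + d)) + (opp(d) + (g(c) + d)))) + ((opp(opp(opp(opp(opp(a))))) + (d + opp(d))) + opp(opp(opp(a))))
Push opp inside:  distribute opp over + and collapse double opp
Collect:  opp(h(c)) + opp(d) + opp(g(c)) + opp(a) + opp(a)
Order the arguments:  opp(a) + opp(a) + opp(d) + opp(g(c)) + opp(h(c))
Rebuild:  g(h(opp(a) + opp(a) + opp(d) + opp(g(c)) + opp(h(c))))

Answer: g(h(opp(a) + opp(a) + opp(d) + opp(g(c)) + opp(h(c))))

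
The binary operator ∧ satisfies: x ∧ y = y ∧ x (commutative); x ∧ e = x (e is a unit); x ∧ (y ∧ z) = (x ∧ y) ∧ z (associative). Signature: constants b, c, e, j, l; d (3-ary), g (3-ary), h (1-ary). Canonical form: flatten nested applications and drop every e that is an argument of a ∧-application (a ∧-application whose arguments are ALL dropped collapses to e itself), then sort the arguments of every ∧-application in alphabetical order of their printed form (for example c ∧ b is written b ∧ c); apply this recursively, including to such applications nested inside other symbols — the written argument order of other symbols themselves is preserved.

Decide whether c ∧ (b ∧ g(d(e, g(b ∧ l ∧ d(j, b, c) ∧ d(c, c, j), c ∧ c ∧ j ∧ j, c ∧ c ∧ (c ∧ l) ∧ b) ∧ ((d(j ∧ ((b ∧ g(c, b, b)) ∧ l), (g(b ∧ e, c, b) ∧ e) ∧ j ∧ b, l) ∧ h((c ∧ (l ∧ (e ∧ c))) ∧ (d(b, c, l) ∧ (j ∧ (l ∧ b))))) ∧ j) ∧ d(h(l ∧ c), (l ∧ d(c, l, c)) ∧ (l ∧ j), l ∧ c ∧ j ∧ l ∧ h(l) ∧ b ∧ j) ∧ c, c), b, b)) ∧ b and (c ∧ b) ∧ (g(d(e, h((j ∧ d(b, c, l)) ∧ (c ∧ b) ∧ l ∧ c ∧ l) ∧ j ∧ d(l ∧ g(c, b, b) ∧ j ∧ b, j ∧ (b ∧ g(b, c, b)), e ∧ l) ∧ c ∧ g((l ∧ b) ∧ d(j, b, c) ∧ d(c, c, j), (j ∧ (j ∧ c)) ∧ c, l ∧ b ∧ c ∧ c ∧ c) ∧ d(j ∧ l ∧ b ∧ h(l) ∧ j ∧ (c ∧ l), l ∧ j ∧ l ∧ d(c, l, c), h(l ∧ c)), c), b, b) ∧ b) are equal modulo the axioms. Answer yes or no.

Answer: no — b ∧ b ∧ c ∧ g(d(e, c ∧ d(b ∧ g(c, b, b) ∧ j ∧ l, b ∧ g(b, c, b) ∧ j, l) ∧ d(h(c ∧ l), d(c, l, c) ∧ j ∧ l ∧ l, b ∧ c ∧ h(l) ∧ j ∧ j ∧ l ∧ l) ∧ g(b ∧ d(c, c, j) ∧ d(j, b, c) ∧ l, c ∧ c ∧ j ∧ j, b ∧ c ∧ c ∧ c ∧ l) ∧ h(b ∧ c ∧ c ∧ d(b, c, l) ∧ j ∧ l ∧ l) ∧ j, c), b, b) vs b ∧ b ∧ c ∧ g(d(e, c ∧ d(b ∧ c ∧ h(l) ∧ j ∧ j ∧ l ∧ l, d(c, l, c) ∧ j ∧ l ∧ l, h(c ∧ l)) ∧ d(b ∧ g(c, b, b) ∧ j ∧ l, b ∧ g(b, c, b) ∧ j, l) ∧ g(b ∧ d(c, c, j) ∧ d(j, b, c) ∧ l, c ∧ c ∧ j ∧ j, b ∧ c ∧ c ∧ c ∧ l) ∧ h(b ∧ c ∧ c ∧ d(b, c, l) ∧ j ∧ l ∧ l) ∧ j, c), b, b)

Derivation:
Left:  c ∧ (b ∧ g(d(e, g(b ∧ l ∧ d(j, b, c) ∧ d(c, c, j), c ∧ c ∧ j ∧ j, c ∧ c ∧ (c ∧ l) ∧ b) ∧ ((d(j ∧ ((b ∧ g(c, b, b)) ∧ l), (g(b ∧ e, c, b) ∧ e) ∧ j ∧ b, l) ∧ h((c ∧ (l ∧ (e ∧ c))) ∧ (d(b, c, l) ∧ (j ∧ (l ∧ b))))) ∧ j) ∧ d(h(l ∧ c), (l ∧ d(c, l, c)) ∧ (l ∧ j), l ∧ c ∧ j ∧ l ∧ h(l) ∧ b ∧ j) ∧ c, c), b, b)) ∧ b
  Flatten:  c ∧ b ∧ g(d(e, g(b ∧ l ∧ d(j, b, c) ∧ d(c, c, j), c ∧ c ∧ j ∧ j, c ∧ c ∧ (c ∧ l) ∧ b) ∧ ((d(j ∧ ((b ∧ g(c, b, b)) ∧ l), (g(b ∧ e, c, b) ∧ e) ∧ j ∧ b, l) ∧ h((c ∧ (l ∧ (e ∧ c))) ∧ (d(b, c, l) ∧ (j ∧ (l ∧ b))))) ∧ j) ∧ d(h(l ∧ c), (l ∧ d(c, l, c)) ∧ (l ∧ j), l ∧ c ∧ j ∧ l ∧ h(l) ∧ b ∧ j) ∧ c, c), b, b) ∧ b
  Simplify inside:  g(d(e, g(b ∧ l ∧ d(j, b, c) ∧ d(c, c, j), c ∧ c ∧ j ∧ j, c ∧ c ∧ (c ∧ l) ∧ b) ∧ ((d(j ∧ ((b ∧ g(c, b, b)) ∧ l), (g(b ∧ e, c, b) ∧ e) ∧ j ∧ b, l) ∧ h((c ∧ (l ∧ (e ∧ c))) ∧ (d(b, c, l) ∧ (j ∧ (l ∧ b))))) ∧ j) ∧ d(h(l ∧ c), (l ∧ d(c, l, c)) ∧ (l ∧ j), l ∧ c ∧ j ∧ l ∧ h(l) ∧ b ∧ j) ∧ c, c), b, b)  →  g(d(e, c ∧ d(b ∧ g(c, b, b) ∧ j ∧ l, b ∧ g(b, c, b) ∧ j, l) ∧ d(h(c ∧ l), d(c, l, c) ∧ j ∧ l ∧ l, b ∧ c ∧ h(l) ∧ j ∧ j ∧ l ∧ l) ∧ g(b ∧ d(c, c, j) ∧ d(j, b, c) ∧ l, c ∧ c ∧ j ∧ j, b ∧ c ∧ c ∧ c ∧ l) ∧ h(b ∧ c ∧ c ∧ d(b, c, l) ∧ j ∧ l ∧ l) ∧ j, c), b, b)
  Order the arguments:  b ∧ b ∧ c ∧ g(d(e, c ∧ d(b ∧ g(c, b, b) ∧ j ∧ l, b ∧ g(b, c, b) ∧ j, l) ∧ d(h(c ∧ l), d(c, l, c) ∧ j ∧ l ∧ l, b ∧ c ∧ h(l) ∧ j ∧ j ∧ l ∧ l) ∧ g(b ∧ d(c, c, j) ∧ d(j, b, c) ∧ l, c ∧ c ∧ j ∧ j, b ∧ c ∧ c ∧ c ∧ l) ∧ h(b ∧ c ∧ c ∧ d(b, c, l) ∧ j ∧ l ∧ l) ∧ j, c), b, b)
Right:  (c ∧ b) ∧ (g(d(e, h((j ∧ d(b, c, l)) ∧ (c ∧ b) ∧ l ∧ c ∧ l) ∧ j ∧ d(l ∧ g(c, b, b) ∧ j ∧ b, j ∧ (b ∧ g(b, c, b)), e ∧ l) ∧ c ∧ g((l ∧ b) ∧ d(j, b, c) ∧ d(c, c, j), (j ∧ (j ∧ c)) ∧ c, l ∧ b ∧ c ∧ c ∧ c) ∧ d(j ∧ l ∧ b ∧ h(l) ∧ j ∧ (c ∧ l), l ∧ j ∧ l ∧ d(c, l, c), h(l ∧ c)), c), b, b) ∧ b)
  Flatten:  c ∧ b ∧ g(d(e, h((j ∧ d(b, c, l)) ∧ (c ∧ b) ∧ l ∧ c ∧ l) ∧ j ∧ d(l ∧ g(c, b, b) ∧ j ∧ b, j ∧ (b ∧ g(b, c, b)), e ∧ l) ∧ c ∧ g((l ∧ b) ∧ d(j, b, c) ∧ d(c, c, j), (j ∧ (j ∧ c)) ∧ c, l ∧ b ∧ c ∧ c ∧ c) ∧ d(j ∧ l ∧ b ∧ h(l) ∧ j ∧ (c ∧ l), l ∧ j ∧ l ∧ d(c, l, c), h(l ∧ c)), c), b, b) ∧ b
  Simplify inside:  g(d(e, h((j ∧ d(b, c, l)) ∧ (c ∧ b) ∧ l ∧ c ∧ l) ∧ j ∧ d(l ∧ g(c, b, b) ∧ j ∧ b, j ∧ (b ∧ g(b, c, b)), e ∧ l) ∧ c ∧ g((l ∧ b) ∧ d(j, b, c) ∧ d(c, c, j), (j ∧ (j ∧ c)) ∧ c, l ∧ b ∧ c ∧ c ∧ c) ∧ d(j ∧ l ∧ b ∧ h(l) ∧ j ∧ (c ∧ l), l ∧ j ∧ l ∧ d(c, l, c), h(l ∧ c)), c), b, b)  →  g(d(e, c ∧ d(b ∧ c ∧ h(l) ∧ j ∧ j ∧ l ∧ l, d(c, l, c) ∧ j ∧ l ∧ l, h(c ∧ l)) ∧ d(b ∧ g(c, b, b) ∧ j ∧ l, b ∧ g(b, c, b) ∧ j, l) ∧ g(b ∧ d(c, c, j) ∧ d(j, b, c) ∧ l, c ∧ c ∧ j ∧ j, b ∧ c ∧ c ∧ c ∧ l) ∧ h(b ∧ c ∧ c ∧ d(b, c, l) ∧ j ∧ l ∧ l) ∧ j, c), b, b)
  Sort arguments:  b ∧ b ∧ c ∧ g(d(e, c ∧ d(b ∧ c ∧ h(l) ∧ j ∧ j ∧ l ∧ l, d(c, l, c) ∧ j ∧ l ∧ l, h(c ∧ l)) ∧ d(b ∧ g(c, b, b) ∧ j ∧ l, b ∧ g(b, c, b) ∧ j, l) ∧ g(b ∧ d(c, c, j) ∧ d(j, b, c) ∧ l, c ∧ c ∧ j ∧ j, b ∧ c ∧ c ∧ c ∧ l) ∧ h(b ∧ c ∧ c ∧ d(b, c, l) ∧ j ∧ l ∧ l) ∧ j, c), b, b)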